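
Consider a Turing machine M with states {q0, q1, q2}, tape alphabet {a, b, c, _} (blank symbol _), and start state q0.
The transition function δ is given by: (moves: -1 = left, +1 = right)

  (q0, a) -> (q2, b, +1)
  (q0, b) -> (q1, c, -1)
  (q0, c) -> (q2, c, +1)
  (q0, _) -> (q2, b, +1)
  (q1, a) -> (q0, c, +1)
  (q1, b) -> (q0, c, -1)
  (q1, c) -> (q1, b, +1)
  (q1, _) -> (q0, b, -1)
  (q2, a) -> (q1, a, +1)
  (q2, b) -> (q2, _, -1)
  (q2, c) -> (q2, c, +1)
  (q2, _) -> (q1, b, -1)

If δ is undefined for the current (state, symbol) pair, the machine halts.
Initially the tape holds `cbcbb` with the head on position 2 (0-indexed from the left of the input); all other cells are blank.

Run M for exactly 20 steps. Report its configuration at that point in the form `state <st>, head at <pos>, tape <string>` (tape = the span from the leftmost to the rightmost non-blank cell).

q0 | cb[c]bb   read c → write c, move +1, go to q2
q2 | cbc[b]b   read b → write _, move -1, go to q2
q2 | cb[c]_b   read c → write c, move +1, go to q2
q2 | cbc[_]b   read _ → write b, move -1, go to q1
q1 | cb[c]bb   read c → write b, move +1, go to q1
q1 | cbb[b]b   read b → write c, move -1, go to q0
q0 | cb[b]cb   read b → write c, move -1, go to q1
q1 | c[b]ccb   read b → write c, move -1, go to q0
q0 | [c]cccb   read c → write c, move +1, go to q2
q2 | c[c]ccb   read c → write c, move +1, go to q2
q2 | cc[c]cb   read c → write c, move +1, go to q2
q2 | ccc[c]b   read c → write c, move +1, go to q2
q2 | cccc[b]   read b → write _, move -1, go to q2
q2 | ccc[c]_   read c → write c, move +1, go to q2
q2 | cccc[_]   read _ → write b, move -1, go to q1
q1 | ccc[c]b   read c → write b, move +1, go to q1
q1 | cccb[b]   read b → write c, move -1, go to q0
q0 | ccc[b]c   read b → write c, move -1, go to q1
q1 | cc[c]cc   read c → write b, move +1, go to q1
q1 | ccb[c]c   read c → write b, move +1, go to q1
q1 | ccbb[c]
After 20 steps: state q1, head at 4, tape ccbbc.

state q1, head at 4, tape ccbbc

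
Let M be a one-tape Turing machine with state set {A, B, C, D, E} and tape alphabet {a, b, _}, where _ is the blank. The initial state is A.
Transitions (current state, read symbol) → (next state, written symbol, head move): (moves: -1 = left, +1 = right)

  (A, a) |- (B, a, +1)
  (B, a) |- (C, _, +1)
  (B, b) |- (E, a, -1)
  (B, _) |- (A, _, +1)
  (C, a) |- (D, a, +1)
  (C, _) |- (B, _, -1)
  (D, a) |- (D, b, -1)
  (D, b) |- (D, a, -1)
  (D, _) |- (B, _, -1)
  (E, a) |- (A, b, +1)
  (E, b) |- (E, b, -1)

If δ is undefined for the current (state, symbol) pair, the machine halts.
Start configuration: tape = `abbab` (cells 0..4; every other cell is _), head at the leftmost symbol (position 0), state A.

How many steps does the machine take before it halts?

8

state=A head=0 tape=[a]bbab   (A,a)→(B,a,+1)
state=B head=1 tape=a[b]bab   (B,b)→(E,a,-1)
state=E head=0 tape=[a]abab   (E,a)→(A,b,+1)
state=A head=1 tape=b[a]bab   (A,a)→(B,a,+1)
state=B head=2 tape=ba[b]ab   (B,b)→(E,a,-1)
state=E head=1 tape=b[a]aab   (E,a)→(A,b,+1)
state=A head=2 tape=bb[a]ab   (A,a)→(B,a,+1)
state=B head=3 tape=bba[a]b   (B,a)→(C,_,+1)
state=C head=4 tape=bba_[b]
M halts after 8 transitions.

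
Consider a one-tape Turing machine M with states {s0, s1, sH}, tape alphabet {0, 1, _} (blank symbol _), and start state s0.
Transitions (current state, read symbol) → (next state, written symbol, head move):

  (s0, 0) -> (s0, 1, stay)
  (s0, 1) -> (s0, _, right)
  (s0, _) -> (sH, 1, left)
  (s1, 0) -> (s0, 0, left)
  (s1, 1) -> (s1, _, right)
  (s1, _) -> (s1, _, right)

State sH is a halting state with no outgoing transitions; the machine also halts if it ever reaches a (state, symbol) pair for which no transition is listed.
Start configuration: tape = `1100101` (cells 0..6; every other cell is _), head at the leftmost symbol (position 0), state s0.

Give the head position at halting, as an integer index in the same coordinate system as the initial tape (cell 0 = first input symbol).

state=s0 head=0 tape=[1]100101_   (s0,1)→(s0,_,right)
state=s0 head=1 tape=_[1]00101_   (s0,1)→(s0,_,right)
state=s0 head=2 tape=__[0]0101_   (s0,0)→(s0,1,stay)
state=s0 head=2 tape=__[1]0101_   (s0,1)→(s0,_,right)
state=s0 head=3 tape=___[0]101_   (s0,0)→(s0,1,stay)
state=s0 head=3 tape=___[1]101_   (s0,1)→(s0,_,right)
state=s0 head=4 tape=____[1]01_   (s0,1)→(s0,_,right)
state=s0 head=5 tape=_____[0]1_   (s0,0)→(s0,1,stay)
state=s0 head=5 tape=_____[1]1_   (s0,1)→(s0,_,right)
state=s0 head=6 tape=______[1]_   (s0,1)→(s0,_,right)
state=s0 head=7 tape=_______[_]   (s0,_)→(sH,1,left)
state=sH head=6 tape=______[_]1
At halt the head is at cell 6.

6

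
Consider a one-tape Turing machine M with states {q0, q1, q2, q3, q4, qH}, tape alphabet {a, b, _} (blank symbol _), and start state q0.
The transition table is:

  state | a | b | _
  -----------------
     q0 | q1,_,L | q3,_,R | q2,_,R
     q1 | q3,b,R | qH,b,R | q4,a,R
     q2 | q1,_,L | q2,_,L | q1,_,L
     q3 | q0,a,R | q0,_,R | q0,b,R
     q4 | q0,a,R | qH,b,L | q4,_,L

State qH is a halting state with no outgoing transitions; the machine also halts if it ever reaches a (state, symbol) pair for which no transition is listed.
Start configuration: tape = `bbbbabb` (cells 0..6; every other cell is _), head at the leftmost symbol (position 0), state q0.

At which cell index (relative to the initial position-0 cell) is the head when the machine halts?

5

q0 | [b]bbbabb   read b → write _, move R, go to q3
q3 | _[b]bbabb   read b → write _, move R, go to q0
q0 | __[b]babb   read b → write _, move R, go to q3
q3 | ___[b]abb   read b → write _, move R, go to q0
q0 | ____[a]bb   read a → write _, move L, go to q1
q1 | ___[_]_bb   read _ → write a, move R, go to q4
q4 | ___a[_]bb   read _ → write _, move L, go to q4
q4 | ___[a]_bb   read a → write a, move R, go to q0
q0 | ___a[_]bb   read _ → write _, move R, go to q2
q2 | ___a_[b]b   read b → write _, move L, go to q2
q2 | ___a[_]_b   read _ → write _, move L, go to q1
q1 | ___[a]__b   read a → write b, move R, go to q3
q3 | ___b[_]_b   read _ → write b, move R, go to q0
q0 | ___bb[_]b   read _ → write _, move R, go to q2
q2 | ___bb_[b]   read b → write _, move L, go to q2
q2 | ___bb[_]_   read _ → write _, move L, go to q1
q1 | ___b[b]__   read b → write b, move R, go to qH
qH | ___bb[_]_
At halt the head is at cell 5.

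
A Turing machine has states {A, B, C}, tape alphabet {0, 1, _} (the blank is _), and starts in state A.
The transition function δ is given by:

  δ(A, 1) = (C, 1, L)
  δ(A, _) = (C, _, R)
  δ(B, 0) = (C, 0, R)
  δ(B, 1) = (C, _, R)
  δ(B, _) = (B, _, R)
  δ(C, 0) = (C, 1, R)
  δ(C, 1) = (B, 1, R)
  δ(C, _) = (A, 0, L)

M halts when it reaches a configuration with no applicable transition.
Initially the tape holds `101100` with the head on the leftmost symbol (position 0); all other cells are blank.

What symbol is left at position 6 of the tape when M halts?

1

state=A head=0 tape=__[1]01100___   (A,1)→(C,1,L)
state=C head=-1 tape=_[_]101100___   (C,_)→(A,0,L)
state=A head=-2 tape=[_]0101100___   (A,_)→(C,_,R)
state=C head=-1 tape=_[0]101100___   (C,0)→(C,1,R)
state=C head=0 tape=_1[1]01100___   (C,1)→(B,1,R)
state=B head=1 tape=_11[0]1100___   (B,0)→(C,0,R)
state=C head=2 tape=_110[1]100___   (C,1)→(B,1,R)
state=B head=3 tape=_1101[1]00___   (B,1)→(C,_,R)
state=C head=4 tape=_1101_[0]0___   (C,0)→(C,1,R)
state=C head=5 tape=_1101_1[0]___   (C,0)→(C,1,R)
state=C head=6 tape=_1101_11[_]__   (C,_)→(A,0,L)
state=A head=5 tape=_1101_1[1]0__   (A,1)→(C,1,L)
state=C head=4 tape=_1101_[1]10__   (C,1)→(B,1,R)
state=B head=5 tape=_1101_1[1]0__   (B,1)→(C,_,R)
state=C head=6 tape=_1101_1_[0]__   (C,0)→(C,1,R)
state=C head=7 tape=_1101_1_1[_]_   (C,_)→(A,0,L)
state=A head=6 tape=_1101_1_[1]0_   (A,1)→(C,1,L)
state=C head=5 tape=_1101_1[_]10_   (C,_)→(A,0,L)
state=A head=4 tape=_1101_[1]010_   (A,1)→(C,1,L)
state=C head=3 tape=_1101[_]1010_   (C,_)→(A,0,L)
state=A head=2 tape=_110[1]01010_   (A,1)→(C,1,L)
state=C head=1 tape=_11[0]101010_   (C,0)→(C,1,R)
state=C head=2 tape=_111[1]01010_   (C,1)→(B,1,R)
state=B head=3 tape=_1111[0]1010_   (B,0)→(C,0,R)
state=C head=4 tape=_11110[1]010_   (C,1)→(B,1,R)
state=B head=5 tape=_111101[0]10_   (B,0)→(C,0,R)
state=C head=6 tape=_1111010[1]0_   (C,1)→(B,1,R)
state=B head=7 tape=_11110101[0]_   (B,0)→(C,0,R)
state=C head=8 tape=_111101010[_]   (C,_)→(A,0,L)
state=A head=7 tape=_11110101[0]0
Cell 6 holds 1 when M halts.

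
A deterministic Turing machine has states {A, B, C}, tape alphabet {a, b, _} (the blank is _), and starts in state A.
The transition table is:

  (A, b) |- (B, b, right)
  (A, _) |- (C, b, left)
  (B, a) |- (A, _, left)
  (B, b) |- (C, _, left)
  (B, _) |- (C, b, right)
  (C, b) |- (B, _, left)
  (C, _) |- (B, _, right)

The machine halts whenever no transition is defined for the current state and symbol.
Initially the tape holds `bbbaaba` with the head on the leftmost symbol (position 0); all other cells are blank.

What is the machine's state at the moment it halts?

C

A | _[b]bbaaba   read b → write b, move right, go to B
B | _b[b]baaba   read b → write _, move left, go to C
C | _[b]_baaba   read b → write _, move left, go to B
B | [_]__baaba   read _ → write b, move right, go to C
C | b[_]_baaba   read _ → write _, move right, go to B
B | b_[_]baaba   read _ → write b, move right, go to C
C | b_b[b]aaba   read b → write _, move left, go to B
B | b_[b]_aaba   read b → write _, move left, go to C
C | b[_]__aaba   read _ → write _, move right, go to B
B | b_[_]_aaba   read _ → write b, move right, go to C
C | b_b[_]aaba   read _ → write _, move right, go to B
B | b_b_[a]aba   read a → write _, move left, go to A
A | b_b[_]_aba   read _ → write b, move left, go to C
C | b_[b]b_aba   read b → write _, move left, go to B
B | b[_]_b_aba   read _ → write b, move right, go to C
C | bb[_]b_aba   read _ → write _, move right, go to B
B | bb_[b]_aba   read b → write _, move left, go to C
C | bb[_]__aba   read _ → write _, move right, go to B
B | bb_[_]_aba   read _ → write b, move right, go to C
C | bb_b[_]aba   read _ → write _, move right, go to B
B | bb_b_[a]ba   read a → write _, move left, go to A
A | bb_b[_]_ba   read _ → write b, move left, go to C
C | bb_[b]b_ba   read b → write _, move left, go to B
B | bb[_]_b_ba   read _ → write b, move right, go to C
C | bbb[_]b_ba   read _ → write _, move right, go to B
B | bbb_[b]_ba   read b → write _, move left, go to C
C | bbb[_]__ba   read _ → write _, move right, go to B
B | bbb_[_]_ba   read _ → write b, move right, go to C
C | bbb_b[_]ba   read _ → write _, move right, go to B
B | bbb_b_[b]a   read b → write _, move left, go to C
C | bbb_b[_]_a   read _ → write _, move right, go to B
B | bbb_b_[_]a   read _ → write b, move right, go to C
C | bbb_b_b[a]
No transition is defined for (C, a); M halts in state C.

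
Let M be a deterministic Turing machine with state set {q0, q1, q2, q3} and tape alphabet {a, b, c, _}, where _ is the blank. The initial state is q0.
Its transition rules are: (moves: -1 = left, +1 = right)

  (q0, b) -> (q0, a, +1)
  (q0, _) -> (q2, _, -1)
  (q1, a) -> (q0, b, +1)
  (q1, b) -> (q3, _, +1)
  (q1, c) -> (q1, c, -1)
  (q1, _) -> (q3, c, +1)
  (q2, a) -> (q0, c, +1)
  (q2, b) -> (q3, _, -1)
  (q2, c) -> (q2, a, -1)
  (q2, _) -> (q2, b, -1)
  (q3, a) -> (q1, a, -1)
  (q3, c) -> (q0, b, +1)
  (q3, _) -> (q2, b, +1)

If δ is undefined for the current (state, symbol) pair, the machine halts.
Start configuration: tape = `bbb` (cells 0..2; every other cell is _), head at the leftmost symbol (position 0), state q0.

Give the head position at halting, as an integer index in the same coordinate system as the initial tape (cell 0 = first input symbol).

2

state=q0 head=0 tape=[b]bb_   (q0,b)→(q0,a,+1)
state=q0 head=1 tape=a[b]b_   (q0,b)→(q0,a,+1)
state=q0 head=2 tape=aa[b]_   (q0,b)→(q0,a,+1)
state=q0 head=3 tape=aaa[_]   (q0,_)→(q2,_,-1)
state=q2 head=2 tape=aa[a]_   (q2,a)→(q0,c,+1)
state=q0 head=3 tape=aac[_]   (q0,_)→(q2,_,-1)
state=q2 head=2 tape=aa[c]_   (q2,c)→(q2,a,-1)
state=q2 head=1 tape=a[a]a_   (q2,a)→(q0,c,+1)
state=q0 head=2 tape=ac[a]_
At halt the head is at cell 2.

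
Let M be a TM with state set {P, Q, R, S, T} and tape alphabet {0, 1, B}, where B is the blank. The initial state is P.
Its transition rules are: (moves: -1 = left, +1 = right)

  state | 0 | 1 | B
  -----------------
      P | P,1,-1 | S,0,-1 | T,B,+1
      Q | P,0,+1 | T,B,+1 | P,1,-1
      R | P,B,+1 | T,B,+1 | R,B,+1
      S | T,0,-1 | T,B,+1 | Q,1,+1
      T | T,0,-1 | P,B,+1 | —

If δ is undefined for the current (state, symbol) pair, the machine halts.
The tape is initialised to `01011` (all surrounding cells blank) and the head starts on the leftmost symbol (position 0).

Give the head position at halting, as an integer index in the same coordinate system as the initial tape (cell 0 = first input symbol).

6

P | B[0]1011BB   read 0 → write 1, move -1, go to P
P | [B]11011BB   read B → write B, move +1, go to T
T | B[1]1011BB   read 1 → write B, move +1, go to P
P | BB[1]011BB   read 1 → write 0, move -1, go to S
S | B[B]0011BB   read B → write 1, move +1, go to Q
Q | B1[0]011BB   read 0 → write 0, move +1, go to P
P | B10[0]11BB   read 0 → write 1, move -1, go to P
P | B1[0]111BB   read 0 → write 1, move -1, go to P
P | B[1]1111BB   read 1 → write 0, move -1, go to S
S | [B]01111BB   read B → write 1, move +1, go to Q
Q | 1[0]1111BB   read 0 → write 0, move +1, go to P
P | 10[1]111BB   read 1 → write 0, move -1, go to S
S | 1[0]0111BB   read 0 → write 0, move -1, go to T
T | [1]00111BB   read 1 → write B, move +1, go to P
P | B[0]0111BB   read 0 → write 1, move -1, go to P
P | [B]10111BB   read B → write B, move +1, go to T
T | B[1]0111BB   read 1 → write B, move +1, go to P
P | BB[0]111BB   read 0 → write 1, move -1, go to P
P | B[B]1111BB   read B → write B, move +1, go to T
T | BB[1]111BB   read 1 → write B, move +1, go to P
P | BBB[1]11BB   read 1 → write 0, move -1, go to S
S | BB[B]011BB   read B → write 1, move +1, go to Q
Q | BB1[0]11BB   read 0 → write 0, move +1, go to P
P | BB10[1]1BB   read 1 → write 0, move -1, go to S
S | BB1[0]01BB   read 0 → write 0, move -1, go to T
T | BB[1]001BB   read 1 → write B, move +1, go to P
P | BBB[0]01BB   read 0 → write 1, move -1, go to P
P | BB[B]101BB   read B → write B, move +1, go to T
T | BBB[1]01BB   read 1 → write B, move +1, go to P
P | BBBB[0]1BB   read 0 → write 1, move -1, go to P
P | BBB[B]11BB   read B → write B, move +1, go to T
T | BBBB[1]1BB   read 1 → write B, move +1, go to P
P | BBBBB[1]BB   read 1 → write 0, move -1, go to S
S | BBBB[B]0BB   read B → write 1, move +1, go to Q
Q | BBBB1[0]BB   read 0 → write 0, move +1, go to P
P | BBBB10[B]B   read B → write B, move +1, go to T
T | BBBB10B[B]
At halt the head is at cell 6.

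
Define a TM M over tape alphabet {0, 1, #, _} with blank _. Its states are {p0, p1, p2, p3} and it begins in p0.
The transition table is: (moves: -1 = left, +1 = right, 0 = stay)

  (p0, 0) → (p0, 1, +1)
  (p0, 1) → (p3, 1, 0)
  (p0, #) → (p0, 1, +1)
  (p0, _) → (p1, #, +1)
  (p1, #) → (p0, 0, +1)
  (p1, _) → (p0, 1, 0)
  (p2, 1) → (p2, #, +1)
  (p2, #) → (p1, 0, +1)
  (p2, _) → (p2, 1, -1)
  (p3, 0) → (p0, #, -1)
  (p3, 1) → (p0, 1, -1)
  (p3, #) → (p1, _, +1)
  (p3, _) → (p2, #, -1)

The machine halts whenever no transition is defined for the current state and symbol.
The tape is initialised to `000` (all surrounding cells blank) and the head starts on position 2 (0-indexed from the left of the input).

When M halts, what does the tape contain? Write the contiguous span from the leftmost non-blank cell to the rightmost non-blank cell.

#11111

state=p0 head=2 tape=_00[0]__   (p0,0)→(p0,1,+1)
state=p0 head=3 tape=_001[_]_   (p0,_)→(p1,#,+1)
state=p1 head=4 tape=_001#[_]   (p1,_)→(p0,1,0)
state=p0 head=4 tape=_001#[1]   (p0,1)→(p3,1,0)
state=p3 head=4 tape=_001#[1]   (p3,1)→(p0,1,-1)
state=p0 head=3 tape=_001[#]1   (p0,#)→(p0,1,+1)
state=p0 head=4 tape=_0011[1]   (p0,1)→(p3,1,0)
state=p3 head=4 tape=_0011[1]   (p3,1)→(p0,1,-1)
state=p0 head=3 tape=_001[1]1   (p0,1)→(p3,1,0)
state=p3 head=3 tape=_001[1]1   (p3,1)→(p0,1,-1)
state=p0 head=2 tape=_00[1]11   (p0,1)→(p3,1,0)
state=p3 head=2 tape=_00[1]11   (p3,1)→(p0,1,-1)
state=p0 head=1 tape=_0[0]111   (p0,0)→(p0,1,+1)
state=p0 head=2 tape=_01[1]11   (p0,1)→(p3,1,0)
state=p3 head=2 tape=_01[1]11   (p3,1)→(p0,1,-1)
state=p0 head=1 tape=_0[1]111   (p0,1)→(p3,1,0)
state=p3 head=1 tape=_0[1]111   (p3,1)→(p0,1,-1)
state=p0 head=0 tape=_[0]1111   (p0,0)→(p0,1,+1)
state=p0 head=1 tape=_1[1]111   (p0,1)→(p3,1,0)
state=p3 head=1 tape=_1[1]111   (p3,1)→(p0,1,-1)
state=p0 head=0 tape=_[1]1111   (p0,1)→(p3,1,0)
state=p3 head=0 tape=_[1]1111   (p3,1)→(p0,1,-1)
state=p0 head=-1 tape=[_]11111   (p0,_)→(p1,#,+1)
state=p1 head=0 tape=#[1]1111
The non-blank tape span at halt is #11111.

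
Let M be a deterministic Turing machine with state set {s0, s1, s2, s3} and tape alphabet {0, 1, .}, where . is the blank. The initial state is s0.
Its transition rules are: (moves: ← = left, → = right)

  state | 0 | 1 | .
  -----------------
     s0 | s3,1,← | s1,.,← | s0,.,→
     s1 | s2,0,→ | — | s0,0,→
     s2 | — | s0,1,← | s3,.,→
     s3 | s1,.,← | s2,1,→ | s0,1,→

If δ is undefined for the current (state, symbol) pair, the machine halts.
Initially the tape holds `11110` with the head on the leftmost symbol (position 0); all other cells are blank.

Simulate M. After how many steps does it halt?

15

s0 | .[1]1110   read 1 → write ., move ←, go to s1
s1 | [.].1110   read . → write 0, move →, go to s0
s0 | 0[.]1110   read . → write ., move →, go to s0
s0 | 0.[1]110   read 1 → write ., move ←, go to s1
s1 | 0[.].110   read . → write 0, move →, go to s0
s0 | 00[.]110   read . → write ., move →, go to s0
s0 | 00.[1]10   read 1 → write ., move ←, go to s1
s1 | 00[.].10   read . → write 0, move →, go to s0
s0 | 000[.]10   read . → write ., move →, go to s0
s0 | 000.[1]0   read 1 → write ., move ←, go to s1
s1 | 000[.].0   read . → write 0, move →, go to s0
s0 | 0000[.]0   read . → write ., move →, go to s0
s0 | 0000.[0]   read 0 → write 1, move ←, go to s3
s3 | 0000[.]1   read . → write 1, move →, go to s0
s0 | 00001[1]   read 1 → write ., move ←, go to s1
s1 | 0000[1].
M halts after 15 transitions.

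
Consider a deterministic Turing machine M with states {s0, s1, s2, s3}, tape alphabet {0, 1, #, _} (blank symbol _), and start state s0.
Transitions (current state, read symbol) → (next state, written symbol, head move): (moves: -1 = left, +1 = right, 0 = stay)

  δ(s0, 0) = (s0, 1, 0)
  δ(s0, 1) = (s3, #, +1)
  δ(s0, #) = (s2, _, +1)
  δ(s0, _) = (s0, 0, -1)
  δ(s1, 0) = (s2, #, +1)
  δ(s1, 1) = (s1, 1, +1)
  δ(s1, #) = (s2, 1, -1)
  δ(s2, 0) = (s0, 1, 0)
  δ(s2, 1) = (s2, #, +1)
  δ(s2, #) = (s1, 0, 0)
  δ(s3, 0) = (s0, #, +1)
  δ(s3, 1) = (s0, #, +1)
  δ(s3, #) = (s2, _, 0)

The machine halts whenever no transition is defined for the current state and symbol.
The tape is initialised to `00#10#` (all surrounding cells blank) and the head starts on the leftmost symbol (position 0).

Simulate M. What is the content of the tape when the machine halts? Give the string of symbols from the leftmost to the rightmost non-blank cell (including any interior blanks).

##_##

state=s0 head=0 tape=[0]0#10#   (s0,0)→(s0,1,0)
state=s0 head=0 tape=[1]0#10#   (s0,1)→(s3,#,+1)
state=s3 head=1 tape=#[0]#10#   (s3,0)→(s0,#,+1)
state=s0 head=2 tape=##[#]10#   (s0,#)→(s2,_,+1)
state=s2 head=3 tape=##_[1]0#   (s2,1)→(s2,#,+1)
state=s2 head=4 tape=##_#[0]#   (s2,0)→(s0,1,0)
state=s0 head=4 tape=##_#[1]#   (s0,1)→(s3,#,+1)
state=s3 head=5 tape=##_##[#]   (s3,#)→(s2,_,0)
state=s2 head=5 tape=##_##[_]
The non-blank tape span at halt is ##_##.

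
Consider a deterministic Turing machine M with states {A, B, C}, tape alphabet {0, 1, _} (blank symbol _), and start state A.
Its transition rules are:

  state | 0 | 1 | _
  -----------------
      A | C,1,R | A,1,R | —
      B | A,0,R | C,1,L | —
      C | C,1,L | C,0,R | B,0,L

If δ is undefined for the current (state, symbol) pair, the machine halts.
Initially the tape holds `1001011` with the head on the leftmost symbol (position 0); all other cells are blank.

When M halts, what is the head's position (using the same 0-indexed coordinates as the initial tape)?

state=A head=0 tape=__[1]001011__   (A,1)→(A,1,R)
state=A head=1 tape=__1[0]01011__   (A,0)→(C,1,R)
state=C head=2 tape=__11[0]1011__   (C,0)→(C,1,L)
state=C head=1 tape=__1[1]11011__   (C,1)→(C,0,R)
state=C head=2 tape=__10[1]1011__   (C,1)→(C,0,R)
state=C head=3 tape=__100[1]011__   (C,1)→(C,0,R)
state=C head=4 tape=__1000[0]11__   (C,0)→(C,1,L)
state=C head=3 tape=__100[0]111__   (C,0)→(C,1,L)
state=C head=2 tape=__10[0]1111__   (C,0)→(C,1,L)
state=C head=1 tape=__1[0]11111__   (C,0)→(C,1,L)
state=C head=0 tape=__[1]111111__   (C,1)→(C,0,R)
state=C head=1 tape=__0[1]11111__   (C,1)→(C,0,R)
state=C head=2 tape=__00[1]1111__   (C,1)→(C,0,R)
state=C head=3 tape=__000[1]111__   (C,1)→(C,0,R)
state=C head=4 tape=__0000[1]11__   (C,1)→(C,0,R)
state=C head=5 tape=__00000[1]1__   (C,1)→(C,0,R)
state=C head=6 tape=__000000[1]__   (C,1)→(C,0,R)
state=C head=7 tape=__0000000[_]_   (C,_)→(B,0,L)
state=B head=6 tape=__000000[0]0_   (B,0)→(A,0,R)
state=A head=7 tape=__0000000[0]_   (A,0)→(C,1,R)
state=C head=8 tape=__00000001[_]   (C,_)→(B,0,L)
state=B head=7 tape=__0000000[1]0   (B,1)→(C,1,L)
state=C head=6 tape=__000000[0]10   (C,0)→(C,1,L)
state=C head=5 tape=__00000[0]110   (C,0)→(C,1,L)
state=C head=4 tape=__0000[0]1110   (C,0)→(C,1,L)
state=C head=3 tape=__000[0]11110   (C,0)→(C,1,L)
state=C head=2 tape=__00[0]111110   (C,0)→(C,1,L)
state=C head=1 tape=__0[0]1111110   (C,0)→(C,1,L)
state=C head=0 tape=__[0]11111110   (C,0)→(C,1,L)
state=C head=-1 tape=_[_]111111110   (C,_)→(B,0,L)
state=B head=-2 tape=[_]0111111110
At halt the head is at cell -2.

-2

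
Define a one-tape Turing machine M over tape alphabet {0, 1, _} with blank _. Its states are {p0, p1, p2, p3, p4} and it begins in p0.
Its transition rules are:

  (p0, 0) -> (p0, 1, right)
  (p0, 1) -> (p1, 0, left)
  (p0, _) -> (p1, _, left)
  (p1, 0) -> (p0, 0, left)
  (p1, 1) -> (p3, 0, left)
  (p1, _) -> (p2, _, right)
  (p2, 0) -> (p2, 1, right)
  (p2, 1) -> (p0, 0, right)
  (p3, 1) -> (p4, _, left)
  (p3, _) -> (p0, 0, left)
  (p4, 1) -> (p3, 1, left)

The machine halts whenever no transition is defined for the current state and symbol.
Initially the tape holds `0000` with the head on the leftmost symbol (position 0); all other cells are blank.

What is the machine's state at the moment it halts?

state=p0 head=0 tape=_[0]000_   (p0,0)→(p0,1,right)
state=p0 head=1 tape=_1[0]00_   (p0,0)→(p0,1,right)
state=p0 head=2 tape=_11[0]0_   (p0,0)→(p0,1,right)
state=p0 head=3 tape=_111[0]_   (p0,0)→(p0,1,right)
state=p0 head=4 tape=_1111[_]   (p0,_)→(p1,_,left)
state=p1 head=3 tape=_111[1]_   (p1,1)→(p3,0,left)
state=p3 head=2 tape=_11[1]0_   (p3,1)→(p4,_,left)
state=p4 head=1 tape=_1[1]_0_   (p4,1)→(p3,1,left)
state=p3 head=0 tape=_[1]1_0_   (p3,1)→(p4,_,left)
state=p4 head=-1 tape=[_]_1_0_
No transition is defined for (p4, _); M halts in state p4.

p4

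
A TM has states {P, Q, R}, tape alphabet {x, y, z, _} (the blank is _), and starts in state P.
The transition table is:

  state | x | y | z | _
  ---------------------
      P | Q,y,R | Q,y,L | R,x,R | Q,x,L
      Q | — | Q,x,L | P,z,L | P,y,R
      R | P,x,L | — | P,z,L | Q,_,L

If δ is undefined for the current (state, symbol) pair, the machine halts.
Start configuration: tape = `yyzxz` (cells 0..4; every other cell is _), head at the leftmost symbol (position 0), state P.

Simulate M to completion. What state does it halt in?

Q

state=P head=0 tape=___[y]yzxz   (P,y)→(Q,y,L)
state=Q head=-1 tape=__[_]yyzxz   (Q,_)→(P,y,R)
state=P head=0 tape=__y[y]yzxz   (P,y)→(Q,y,L)
state=Q head=-1 tape=__[y]yyzxz   (Q,y)→(Q,x,L)
state=Q head=-2 tape=_[_]xyyzxz   (Q,_)→(P,y,R)
state=P head=-1 tape=_y[x]yyzxz   (P,x)→(Q,y,R)
state=Q head=0 tape=_yy[y]yzxz   (Q,y)→(Q,x,L)
state=Q head=-1 tape=_y[y]xyzxz   (Q,y)→(Q,x,L)
state=Q head=-2 tape=_[y]xxyzxz   (Q,y)→(Q,x,L)
state=Q head=-3 tape=[_]xxxyzxz   (Q,_)→(P,y,R)
state=P head=-2 tape=y[x]xxyzxz   (P,x)→(Q,y,R)
state=Q head=-1 tape=yy[x]xyzxz
No transition is defined for (Q, x); M halts in state Q.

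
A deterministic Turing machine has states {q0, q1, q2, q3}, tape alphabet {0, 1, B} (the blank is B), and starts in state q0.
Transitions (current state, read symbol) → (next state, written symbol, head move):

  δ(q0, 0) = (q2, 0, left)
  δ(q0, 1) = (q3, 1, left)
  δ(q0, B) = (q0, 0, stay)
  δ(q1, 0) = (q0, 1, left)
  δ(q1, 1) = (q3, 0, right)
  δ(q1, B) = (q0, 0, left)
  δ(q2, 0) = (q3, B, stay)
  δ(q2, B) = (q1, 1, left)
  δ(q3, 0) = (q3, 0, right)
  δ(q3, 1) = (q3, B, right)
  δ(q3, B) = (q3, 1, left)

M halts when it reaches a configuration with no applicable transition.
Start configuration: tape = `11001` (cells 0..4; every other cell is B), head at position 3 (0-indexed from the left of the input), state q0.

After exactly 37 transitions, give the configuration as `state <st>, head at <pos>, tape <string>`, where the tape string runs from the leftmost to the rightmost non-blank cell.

state q3, head at 7, tape 1BB0BBB11

q0 | 110[0]1BBBB   read 0 → write 0, move left, go to q2
q2 | 11[0]01BBBB   read 0 → write B, move stay, go to q3
q3 | 11[B]01BBBB   read B → write 1, move left, go to q3
q3 | 1[1]101BBBB   read 1 → write B, move right, go to q3
q3 | 1B[1]01BBBB   read 1 → write B, move right, go to q3
q3 | 1BB[0]1BBBB   read 0 → write 0, move right, go to q3
q3 | 1BB0[1]BBBB   read 1 → write B, move right, go to q3
q3 | 1BB0B[B]BBB   read B → write 1, move left, go to q3
q3 | 1BB0[B]1BBB   read B → write 1, move left, go to q3
q3 | 1BB[0]11BBB   read 0 → write 0, move right, go to q3
q3 | 1BB0[1]1BBB   read 1 → write B, move right, go to q3
q3 | 1BB0B[1]BBB   read 1 → write B, move right, go to q3
q3 | 1BB0BB[B]BB   read B → write 1, move left, go to q3
q3 | 1BB0B[B]1BB   read B → write 1, move left, go to q3
q3 | 1BB0[B]11BB   read B → write 1, move left, go to q3
q3 | 1BB[0]111BB   read 0 → write 0, move right, go to q3
q3 | 1BB0[1]11BB   read 1 → write B, move right, go to q3
q3 | 1BB0B[1]1BB   read 1 → write B, move right, go to q3
q3 | 1BB0BB[1]BB   read 1 → write B, move right, go to q3
q3 | 1BB0BBB[B]B   read B → write 1, move left, go to q3
q3 | 1BB0BB[B]1B   read B → write 1, move left, go to q3
q3 | 1BB0B[B]11B   read B → write 1, move left, go to q3
q3 | 1BB0[B]111B   read B → write 1, move left, go to q3
q3 | 1BB[0]1111B   read 0 → write 0, move right, go to q3
q3 | 1BB0[1]111B   read 1 → write B, move right, go to q3
q3 | 1BB0B[1]11B   read 1 → write B, move right, go to q3
q3 | 1BB0BB[1]1B   read 1 → write B, move right, go to q3
q3 | 1BB0BBB[1]B   read 1 → write B, move right, go to q3
q3 | 1BB0BBBB[B]   read B → write 1, move left, go to q3
q3 | 1BB0BBB[B]1   read B → write 1, move left, go to q3
q3 | 1BB0BB[B]11   read B → write 1, move left, go to q3
q3 | 1BB0B[B]111   read B → write 1, move left, go to q3
q3 | 1BB0[B]1111   read B → write 1, move left, go to q3
q3 | 1BB[0]11111   read 0 → write 0, move right, go to q3
q3 | 1BB0[1]1111   read 1 → write B, move right, go to q3
q3 | 1BB0B[1]111   read 1 → write B, move right, go to q3
q3 | 1BB0BB[1]11   read 1 → write B, move right, go to q3
q3 | 1BB0BBB[1]1
After 37 steps: state q3, head at 7, tape 1BB0BBB11.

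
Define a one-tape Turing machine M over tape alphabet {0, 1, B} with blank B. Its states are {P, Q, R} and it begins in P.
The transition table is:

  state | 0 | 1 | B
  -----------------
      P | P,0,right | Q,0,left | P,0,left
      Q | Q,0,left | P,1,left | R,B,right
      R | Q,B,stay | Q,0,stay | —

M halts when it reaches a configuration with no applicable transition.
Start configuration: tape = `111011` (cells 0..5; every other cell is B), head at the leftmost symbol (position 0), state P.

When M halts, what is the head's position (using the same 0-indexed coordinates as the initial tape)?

6

P | B[1]11011B   read 1 → write 0, move left, go to Q
Q | [B]011011B   read B → write B, move right, go to R
R | B[0]11011B   read 0 → write B, move stay, go to Q
Q | B[B]11011B   read B → write B, move right, go to R
R | BB[1]1011B   read 1 → write 0, move stay, go to Q
Q | BB[0]1011B   read 0 → write 0, move left, go to Q
Q | B[B]01011B   read B → write B, move right, go to R
R | BB[0]1011B   read 0 → write B, move stay, go to Q
Q | BB[B]1011B   read B → write B, move right, go to R
R | BBB[1]011B   read 1 → write 0, move stay, go to Q
Q | BBB[0]011B   read 0 → write 0, move left, go to Q
Q | BB[B]0011B   read B → write B, move right, go to R
R | BBB[0]011B   read 0 → write B, move stay, go to Q
Q | BBB[B]011B   read B → write B, move right, go to R
R | BBBB[0]11B   read 0 → write B, move stay, go to Q
Q | BBBB[B]11B   read B → write B, move right, go to R
R | BBBBB[1]1B   read 1 → write 0, move stay, go to Q
Q | BBBBB[0]1B   read 0 → write 0, move left, go to Q
Q | BBBB[B]01B   read B → write B, move right, go to R
R | BBBBB[0]1B   read 0 → write B, move stay, go to Q
Q | BBBBB[B]1B   read B → write B, move right, go to R
R | BBBBBB[1]B   read 1 → write 0, move stay, go to Q
Q | BBBBBB[0]B   read 0 → write 0, move left, go to Q
Q | BBBBB[B]0B   read B → write B, move right, go to R
R | BBBBBB[0]B   read 0 → write B, move stay, go to Q
Q | BBBBBB[B]B   read B → write B, move right, go to R
R | BBBBBBB[B]
At halt the head is at cell 6.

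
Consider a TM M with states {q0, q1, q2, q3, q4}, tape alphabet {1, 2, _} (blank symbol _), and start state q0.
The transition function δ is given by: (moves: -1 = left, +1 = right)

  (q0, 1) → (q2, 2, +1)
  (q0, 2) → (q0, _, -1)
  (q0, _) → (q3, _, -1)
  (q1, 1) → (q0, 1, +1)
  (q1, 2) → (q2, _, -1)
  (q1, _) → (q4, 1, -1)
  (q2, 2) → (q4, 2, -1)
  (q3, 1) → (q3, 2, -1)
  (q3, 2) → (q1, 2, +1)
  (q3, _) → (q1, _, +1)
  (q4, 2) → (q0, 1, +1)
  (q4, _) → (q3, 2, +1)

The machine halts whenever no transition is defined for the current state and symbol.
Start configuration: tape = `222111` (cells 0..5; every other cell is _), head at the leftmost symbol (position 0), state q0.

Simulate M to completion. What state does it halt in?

q0 | ___[2]22111   read 2 → write _, move -1, go to q0
q0 | __[_]_22111   read _ → write _, move -1, go to q3
q3 | _[_]__22111   read _ → write _, move +1, go to q1
q1 | __[_]_22111   read _ → write 1, move -1, go to q4
q4 | _[_]1_22111   read _ → write 2, move +1, go to q3
q3 | _2[1]_22111   read 1 → write 2, move -1, go to q3
q3 | _[2]2_22111   read 2 → write 2, move +1, go to q1
q1 | _2[2]_22111   read 2 → write _, move -1, go to q2
q2 | _[2]__22111   read 2 → write 2, move -1, go to q4
q4 | [_]2__22111   read _ → write 2, move +1, go to q3
q3 | 2[2]__22111   read 2 → write 2, move +1, go to q1
q1 | 22[_]_22111   read _ → write 1, move -1, go to q4
q4 | 2[2]1_22111   read 2 → write 1, move +1, go to q0
q0 | 21[1]_22111   read 1 → write 2, move +1, go to q2
q2 | 212[_]22111
No transition is defined for (q2, _); M halts in state q2.

q2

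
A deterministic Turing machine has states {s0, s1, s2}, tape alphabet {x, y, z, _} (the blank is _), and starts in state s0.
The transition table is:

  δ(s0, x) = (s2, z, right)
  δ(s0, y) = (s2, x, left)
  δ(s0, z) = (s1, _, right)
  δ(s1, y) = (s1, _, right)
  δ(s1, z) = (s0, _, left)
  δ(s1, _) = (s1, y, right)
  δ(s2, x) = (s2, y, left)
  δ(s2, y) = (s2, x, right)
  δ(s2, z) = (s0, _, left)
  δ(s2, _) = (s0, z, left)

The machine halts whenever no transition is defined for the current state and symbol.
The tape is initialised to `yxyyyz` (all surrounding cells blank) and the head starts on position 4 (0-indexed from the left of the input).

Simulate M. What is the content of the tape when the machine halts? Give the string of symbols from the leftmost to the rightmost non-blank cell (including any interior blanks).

yxxx

state=s0 head=4 tape=yxyy[y]z   (s0,y)→(s2,x,left)
state=s2 head=3 tape=yxy[y]xz   (s2,y)→(s2,x,right)
state=s2 head=4 tape=yxyx[x]z   (s2,x)→(s2,y,left)
state=s2 head=3 tape=yxy[x]yz   (s2,x)→(s2,y,left)
state=s2 head=2 tape=yx[y]yyz   (s2,y)→(s2,x,right)
state=s2 head=3 tape=yxx[y]yz   (s2,y)→(s2,x,right)
state=s2 head=4 tape=yxxx[y]z   (s2,y)→(s2,x,right)
state=s2 head=5 tape=yxxxx[z]   (s2,z)→(s0,_,left)
state=s0 head=4 tape=yxxx[x]_   (s0,x)→(s2,z,right)
state=s2 head=5 tape=yxxxz[_]   (s2,_)→(s0,z,left)
state=s0 head=4 tape=yxxx[z]z   (s0,z)→(s1,_,right)
state=s1 head=5 tape=yxxx_[z]   (s1,z)→(s0,_,left)
state=s0 head=4 tape=yxxx[_]_
The non-blank tape span at halt is yxxx.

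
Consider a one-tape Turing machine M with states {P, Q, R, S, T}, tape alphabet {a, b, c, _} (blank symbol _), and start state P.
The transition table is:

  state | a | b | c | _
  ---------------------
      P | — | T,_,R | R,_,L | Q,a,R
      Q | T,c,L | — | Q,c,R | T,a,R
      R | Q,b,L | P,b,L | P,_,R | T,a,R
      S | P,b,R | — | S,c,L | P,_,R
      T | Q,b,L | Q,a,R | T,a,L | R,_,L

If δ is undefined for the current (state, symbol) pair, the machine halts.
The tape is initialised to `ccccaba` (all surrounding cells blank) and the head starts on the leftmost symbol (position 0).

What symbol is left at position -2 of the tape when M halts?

a

state=P head=0 tape=___[c]cccaba   (P,c)→(R,_,L)
state=R head=-1 tape=__[_]_cccaba   (R,_)→(T,a,R)
state=T head=0 tape=__a[_]cccaba   (T,_)→(R,_,L)
state=R head=-1 tape=__[a]_cccaba   (R,a)→(Q,b,L)
state=Q head=-2 tape=_[_]b_cccaba   (Q,_)→(T,a,R)
state=T head=-1 tape=_a[b]_cccaba   (T,b)→(Q,a,R)
state=Q head=0 tape=_aa[_]cccaba   (Q,_)→(T,a,R)
state=T head=1 tape=_aaa[c]ccaba   (T,c)→(T,a,L)
state=T head=0 tape=_aa[a]accaba   (T,a)→(Q,b,L)
state=Q head=-1 tape=_a[a]baccaba   (Q,a)→(T,c,L)
state=T head=-2 tape=_[a]cbaccaba   (T,a)→(Q,b,L)
state=Q head=-3 tape=[_]bcbaccaba   (Q,_)→(T,a,R)
state=T head=-2 tape=a[b]cbaccaba   (T,b)→(Q,a,R)
state=Q head=-1 tape=aa[c]baccaba   (Q,c)→(Q,c,R)
state=Q head=0 tape=aac[b]accaba
Cell -2 holds a when M halts.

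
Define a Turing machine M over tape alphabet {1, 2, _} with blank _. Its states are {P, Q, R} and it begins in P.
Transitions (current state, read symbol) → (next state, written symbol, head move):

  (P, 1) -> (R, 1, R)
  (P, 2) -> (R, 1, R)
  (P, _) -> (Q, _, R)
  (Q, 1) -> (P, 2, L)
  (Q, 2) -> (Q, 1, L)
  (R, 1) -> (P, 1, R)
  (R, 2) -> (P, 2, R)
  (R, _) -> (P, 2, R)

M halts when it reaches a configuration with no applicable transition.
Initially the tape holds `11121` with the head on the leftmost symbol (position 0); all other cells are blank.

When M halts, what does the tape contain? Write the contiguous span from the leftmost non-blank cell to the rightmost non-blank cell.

111212

state=P head=0 tape=[1]1121___   (P,1)→(R,1,R)
state=R head=1 tape=1[1]121___   (R,1)→(P,1,R)
state=P head=2 tape=11[1]21___   (P,1)→(R,1,R)
state=R head=3 tape=111[2]1___   (R,2)→(P,2,R)
state=P head=4 tape=1112[1]___   (P,1)→(R,1,R)
state=R head=5 tape=11121[_]__   (R,_)→(P,2,R)
state=P head=6 tape=111212[_]_   (P,_)→(Q,_,R)
state=Q head=7 tape=111212_[_]
The non-blank tape span at halt is 111212.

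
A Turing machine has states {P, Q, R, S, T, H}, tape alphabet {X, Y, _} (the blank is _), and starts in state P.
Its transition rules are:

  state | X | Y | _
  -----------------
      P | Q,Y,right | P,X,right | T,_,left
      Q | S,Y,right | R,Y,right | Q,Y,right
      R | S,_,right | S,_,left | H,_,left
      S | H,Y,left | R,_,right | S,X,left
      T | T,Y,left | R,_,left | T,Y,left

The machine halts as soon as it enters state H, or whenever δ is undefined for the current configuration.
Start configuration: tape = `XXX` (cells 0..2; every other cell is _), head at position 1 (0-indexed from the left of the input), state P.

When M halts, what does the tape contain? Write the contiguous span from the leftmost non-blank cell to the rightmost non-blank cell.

state=P head=1 tape=X[X]X__   (P,X)→(Q,Y,right)
state=Q head=2 tape=XY[X]__   (Q,X)→(S,Y,right)
state=S head=3 tape=XYY[_]_   (S,_)→(S,X,left)
state=S head=2 tape=XY[Y]X_   (S,Y)→(R,_,right)
state=R head=3 tape=XY_[X]_   (R,X)→(S,_,right)
state=S head=4 tape=XY__[_]   (S,_)→(S,X,left)
state=S head=3 tape=XY_[_]X   (S,_)→(S,X,left)
state=S head=2 tape=XY[_]XX   (S,_)→(S,X,left)
state=S head=1 tape=X[Y]XXX   (S,Y)→(R,_,right)
state=R head=2 tape=X_[X]XX   (R,X)→(S,_,right)
state=S head=3 tape=X__[X]X   (S,X)→(H,Y,left)
state=H head=2 tape=X_[_]YX
The non-blank tape span at halt is X__YX.

X__YX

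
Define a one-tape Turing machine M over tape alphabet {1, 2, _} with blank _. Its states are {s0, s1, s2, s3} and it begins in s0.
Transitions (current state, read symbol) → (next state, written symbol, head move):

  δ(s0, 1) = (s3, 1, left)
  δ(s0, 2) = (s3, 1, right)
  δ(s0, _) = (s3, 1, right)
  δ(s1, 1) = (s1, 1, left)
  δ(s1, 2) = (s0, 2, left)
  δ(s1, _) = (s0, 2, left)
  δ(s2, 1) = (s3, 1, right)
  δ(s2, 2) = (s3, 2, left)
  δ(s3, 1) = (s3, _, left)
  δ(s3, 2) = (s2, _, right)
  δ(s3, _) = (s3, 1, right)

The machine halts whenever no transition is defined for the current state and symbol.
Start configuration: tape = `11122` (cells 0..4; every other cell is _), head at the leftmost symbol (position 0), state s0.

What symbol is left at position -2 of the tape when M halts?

state=s0 head=0 tape=____[1]1122_   (s0,1)→(s3,1,left)
state=s3 head=-1 tape=___[_]11122_   (s3,_)→(s3,1,right)
state=s3 head=0 tape=___1[1]1122_   (s3,1)→(s3,_,left)
state=s3 head=-1 tape=___[1]_1122_   (s3,1)→(s3,_,left)
state=s3 head=-2 tape=__[_]__1122_   (s3,_)→(s3,1,right)
state=s3 head=-1 tape=__1[_]_1122_   (s3,_)→(s3,1,right)
state=s3 head=0 tape=__11[_]1122_   (s3,_)→(s3,1,right)
state=s3 head=1 tape=__111[1]122_   (s3,1)→(s3,_,left)
state=s3 head=0 tape=__11[1]_122_   (s3,1)→(s3,_,left)
state=s3 head=-1 tape=__1[1]__122_   (s3,1)→(s3,_,left)
state=s3 head=-2 tape=__[1]___122_   (s3,1)→(s3,_,left)
state=s3 head=-3 tape=_[_]____122_   (s3,_)→(s3,1,right)
state=s3 head=-2 tape=_1[_]___122_   (s3,_)→(s3,1,right)
state=s3 head=-1 tape=_11[_]__122_   (s3,_)→(s3,1,right)
state=s3 head=0 tape=_111[_]_122_   (s3,_)→(s3,1,right)
state=s3 head=1 tape=_1111[_]122_   (s3,_)→(s3,1,right)
state=s3 head=2 tape=_11111[1]22_   (s3,1)→(s3,_,left)
state=s3 head=1 tape=_1111[1]_22_   (s3,1)→(s3,_,left)
state=s3 head=0 tape=_111[1]__22_   (s3,1)→(s3,_,left)
state=s3 head=-1 tape=_11[1]___22_   (s3,1)→(s3,_,left)
state=s3 head=-2 tape=_1[1]____22_   (s3,1)→(s3,_,left)
state=s3 head=-3 tape=_[1]_____22_   (s3,1)→(s3,_,left)
state=s3 head=-4 tape=[_]______22_   (s3,_)→(s3,1,right)
state=s3 head=-3 tape=1[_]_____22_   (s3,_)→(s3,1,right)
state=s3 head=-2 tape=11[_]____22_   (s3,_)→(s3,1,right)
state=s3 head=-1 tape=111[_]___22_   (s3,_)→(s3,1,right)
state=s3 head=0 tape=1111[_]__22_   (s3,_)→(s3,1,right)
state=s3 head=1 tape=11111[_]_22_   (s3,_)→(s3,1,right)
state=s3 head=2 tape=111111[_]22_   (s3,_)→(s3,1,right)
state=s3 head=3 tape=1111111[2]2_   (s3,2)→(s2,_,right)
state=s2 head=4 tape=1111111_[2]_   (s2,2)→(s3,2,left)
state=s3 head=3 tape=1111111[_]2_   (s3,_)→(s3,1,right)
state=s3 head=4 tape=11111111[2]_   (s3,2)→(s2,_,right)
state=s2 head=5 tape=11111111_[_]
Cell -2 holds 1 when M halts.

1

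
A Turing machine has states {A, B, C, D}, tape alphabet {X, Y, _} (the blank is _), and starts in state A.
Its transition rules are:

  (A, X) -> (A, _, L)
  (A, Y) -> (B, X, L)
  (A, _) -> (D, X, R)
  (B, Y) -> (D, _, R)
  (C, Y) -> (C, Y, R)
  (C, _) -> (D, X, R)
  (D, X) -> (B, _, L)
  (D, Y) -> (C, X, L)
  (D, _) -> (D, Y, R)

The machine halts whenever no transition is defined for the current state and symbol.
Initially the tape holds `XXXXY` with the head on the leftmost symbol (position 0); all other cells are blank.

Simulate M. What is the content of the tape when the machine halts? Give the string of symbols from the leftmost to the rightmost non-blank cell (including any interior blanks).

X___YX

A | _[X]XXXY   read X → write _, move L, go to A
A | [_]_XXXY   read _ → write X, move R, go to D
D | X[_]XXXY   read _ → write Y, move R, go to D
D | XY[X]XXY   read X → write _, move L, go to B
B | X[Y]_XXY   read Y → write _, move R, go to D
D | X_[_]XXY   read _ → write Y, move R, go to D
D | X_Y[X]XY   read X → write _, move L, go to B
B | X_[Y]_XY   read Y → write _, move R, go to D
D | X__[_]XY   read _ → write Y, move R, go to D
D | X__Y[X]Y   read X → write _, move L, go to B
B | X__[Y]_Y   read Y → write _, move R, go to D
D | X___[_]Y   read _ → write Y, move R, go to D
D | X___Y[Y]   read Y → write X, move L, go to C
C | X___[Y]X   read Y → write Y, move R, go to C
C | X___Y[X]
The non-blank tape span at halt is X___YX.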